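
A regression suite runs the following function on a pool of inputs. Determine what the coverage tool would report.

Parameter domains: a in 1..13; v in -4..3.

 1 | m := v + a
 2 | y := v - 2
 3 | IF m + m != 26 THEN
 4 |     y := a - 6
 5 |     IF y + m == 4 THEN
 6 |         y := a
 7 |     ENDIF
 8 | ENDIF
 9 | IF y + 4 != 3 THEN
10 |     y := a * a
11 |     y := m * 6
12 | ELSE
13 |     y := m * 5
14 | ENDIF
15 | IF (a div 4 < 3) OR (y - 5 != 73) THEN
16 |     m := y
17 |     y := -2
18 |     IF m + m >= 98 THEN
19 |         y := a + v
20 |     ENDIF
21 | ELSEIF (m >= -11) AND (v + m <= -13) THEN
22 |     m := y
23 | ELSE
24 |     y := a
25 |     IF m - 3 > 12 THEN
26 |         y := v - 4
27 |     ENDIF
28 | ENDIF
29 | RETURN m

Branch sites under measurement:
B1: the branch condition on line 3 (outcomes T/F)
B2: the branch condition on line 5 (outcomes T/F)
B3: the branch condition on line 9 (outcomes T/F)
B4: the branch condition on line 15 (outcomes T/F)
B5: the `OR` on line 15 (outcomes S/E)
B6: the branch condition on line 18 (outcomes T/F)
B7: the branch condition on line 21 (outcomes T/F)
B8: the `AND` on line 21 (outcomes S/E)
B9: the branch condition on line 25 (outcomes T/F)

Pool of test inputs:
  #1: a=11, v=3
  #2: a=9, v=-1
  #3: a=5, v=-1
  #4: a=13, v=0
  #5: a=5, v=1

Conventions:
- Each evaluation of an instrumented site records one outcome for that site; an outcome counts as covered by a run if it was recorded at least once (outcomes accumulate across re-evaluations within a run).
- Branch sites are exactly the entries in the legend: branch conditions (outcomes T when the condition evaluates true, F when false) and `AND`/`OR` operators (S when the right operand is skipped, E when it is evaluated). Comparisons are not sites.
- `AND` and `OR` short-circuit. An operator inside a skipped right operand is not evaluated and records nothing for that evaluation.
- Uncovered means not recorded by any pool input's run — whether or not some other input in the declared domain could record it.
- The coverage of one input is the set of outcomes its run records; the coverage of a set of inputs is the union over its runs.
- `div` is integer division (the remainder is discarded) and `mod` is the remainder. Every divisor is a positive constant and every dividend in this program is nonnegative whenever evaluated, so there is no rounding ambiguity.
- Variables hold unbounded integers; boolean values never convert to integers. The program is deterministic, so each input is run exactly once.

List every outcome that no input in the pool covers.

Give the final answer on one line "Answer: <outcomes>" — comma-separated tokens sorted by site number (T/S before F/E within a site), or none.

input #1 (a=11, v=3): covers B1=T, B2=F, B3=T, B4=T, B5=S, B6=T
input #2 (a=9, v=-1): covers B1=T, B2=F, B3=T, B4=T, B5=S, B6=F
input #3 (a=5, v=-1): covers B1=T, B2=F, B3=F, B4=T, B5=S, B6=F
input #4 (a=13, v=0): covers B1=F, B3=T, B4=F, B5=E, B7=F, B8=E, B9=F
input #5 (a=5, v=1): covers B1=T, B2=F, B3=F, B4=T, B5=S, B6=F
union over the pool: B1=T, B1=F, B2=F, B3=T, B3=F, B4=T, B4=F, B5=S, B5=E, B6=T, B6=F, B7=F, B8=E, B9=F
uncovered (4 of 18): B2=T, B7=T, B8=S, B9=T

Answer: B2=T, B7=T, B8=S, B9=T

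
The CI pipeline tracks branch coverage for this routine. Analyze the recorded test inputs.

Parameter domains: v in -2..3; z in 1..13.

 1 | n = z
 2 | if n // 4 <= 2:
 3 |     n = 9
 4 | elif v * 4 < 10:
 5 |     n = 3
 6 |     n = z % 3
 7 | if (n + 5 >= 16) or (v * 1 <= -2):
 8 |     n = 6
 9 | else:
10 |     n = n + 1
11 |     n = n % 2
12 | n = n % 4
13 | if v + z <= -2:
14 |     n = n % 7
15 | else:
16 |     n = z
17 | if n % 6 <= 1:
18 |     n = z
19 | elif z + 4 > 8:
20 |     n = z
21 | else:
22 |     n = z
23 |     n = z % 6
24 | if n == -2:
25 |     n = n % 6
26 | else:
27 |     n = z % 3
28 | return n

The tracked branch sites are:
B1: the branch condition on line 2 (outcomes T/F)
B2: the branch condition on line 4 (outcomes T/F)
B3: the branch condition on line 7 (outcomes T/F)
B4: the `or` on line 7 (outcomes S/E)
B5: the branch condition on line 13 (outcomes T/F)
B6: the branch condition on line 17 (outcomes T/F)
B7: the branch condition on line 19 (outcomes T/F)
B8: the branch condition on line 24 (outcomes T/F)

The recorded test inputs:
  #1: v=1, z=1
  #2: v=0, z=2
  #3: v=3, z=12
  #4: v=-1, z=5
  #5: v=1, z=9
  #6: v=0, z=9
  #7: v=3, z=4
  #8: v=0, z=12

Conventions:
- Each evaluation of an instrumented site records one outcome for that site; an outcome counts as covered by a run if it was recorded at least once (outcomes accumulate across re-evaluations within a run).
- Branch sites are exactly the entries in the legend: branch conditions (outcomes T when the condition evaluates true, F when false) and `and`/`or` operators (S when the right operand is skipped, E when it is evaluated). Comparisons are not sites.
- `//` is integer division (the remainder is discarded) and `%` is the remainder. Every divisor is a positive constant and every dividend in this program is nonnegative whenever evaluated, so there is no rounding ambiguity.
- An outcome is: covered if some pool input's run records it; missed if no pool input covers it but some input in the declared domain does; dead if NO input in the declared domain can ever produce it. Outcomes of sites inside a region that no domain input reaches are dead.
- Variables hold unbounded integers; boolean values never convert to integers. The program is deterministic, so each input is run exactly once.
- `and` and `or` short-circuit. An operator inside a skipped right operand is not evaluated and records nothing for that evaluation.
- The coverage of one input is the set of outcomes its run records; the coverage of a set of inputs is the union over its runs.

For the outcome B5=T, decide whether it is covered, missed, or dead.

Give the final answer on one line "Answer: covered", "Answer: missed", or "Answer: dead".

no pool input records B5=T
checking all 78 inputs in the declared domain: B5=T is never recorded -> dead

Answer: dead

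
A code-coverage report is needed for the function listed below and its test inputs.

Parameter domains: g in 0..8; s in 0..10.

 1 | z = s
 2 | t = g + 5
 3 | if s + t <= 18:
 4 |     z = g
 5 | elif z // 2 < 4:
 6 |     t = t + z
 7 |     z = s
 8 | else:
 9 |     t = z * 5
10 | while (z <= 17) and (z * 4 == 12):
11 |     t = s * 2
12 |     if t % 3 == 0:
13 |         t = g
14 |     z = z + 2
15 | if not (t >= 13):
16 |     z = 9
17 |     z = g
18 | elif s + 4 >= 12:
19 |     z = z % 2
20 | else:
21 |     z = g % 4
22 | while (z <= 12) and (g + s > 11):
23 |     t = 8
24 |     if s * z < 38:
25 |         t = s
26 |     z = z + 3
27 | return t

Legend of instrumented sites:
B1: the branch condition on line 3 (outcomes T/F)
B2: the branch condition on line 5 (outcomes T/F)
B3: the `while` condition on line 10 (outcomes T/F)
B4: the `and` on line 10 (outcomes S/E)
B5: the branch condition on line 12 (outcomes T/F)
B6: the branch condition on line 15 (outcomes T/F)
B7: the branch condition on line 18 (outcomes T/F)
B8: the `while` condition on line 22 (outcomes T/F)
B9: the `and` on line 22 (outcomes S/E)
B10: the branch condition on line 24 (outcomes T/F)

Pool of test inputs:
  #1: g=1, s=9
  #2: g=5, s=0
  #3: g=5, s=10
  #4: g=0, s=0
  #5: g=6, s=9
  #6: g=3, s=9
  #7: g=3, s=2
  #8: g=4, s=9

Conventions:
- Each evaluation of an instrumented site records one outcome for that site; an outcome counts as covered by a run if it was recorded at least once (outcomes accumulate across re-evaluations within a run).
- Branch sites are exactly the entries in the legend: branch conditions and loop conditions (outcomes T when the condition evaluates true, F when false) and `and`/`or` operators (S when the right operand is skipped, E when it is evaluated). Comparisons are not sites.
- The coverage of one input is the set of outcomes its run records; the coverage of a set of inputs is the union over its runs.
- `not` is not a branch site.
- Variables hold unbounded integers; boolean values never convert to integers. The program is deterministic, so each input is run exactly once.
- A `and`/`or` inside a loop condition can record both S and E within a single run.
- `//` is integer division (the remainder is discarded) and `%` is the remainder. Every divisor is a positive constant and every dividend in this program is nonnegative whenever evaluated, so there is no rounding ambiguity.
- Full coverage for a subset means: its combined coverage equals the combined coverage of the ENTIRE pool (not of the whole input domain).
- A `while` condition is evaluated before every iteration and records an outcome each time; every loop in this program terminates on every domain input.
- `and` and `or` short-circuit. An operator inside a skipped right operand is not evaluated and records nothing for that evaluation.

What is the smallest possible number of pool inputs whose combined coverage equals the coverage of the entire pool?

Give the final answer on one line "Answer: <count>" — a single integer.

test 1 (g=1, s=9) fires B1->T, B4->E, B3->F, B6->T, B9->E, B8->F; hits B1=T, B3=F, B4=E, B6=T, B8=F, B9=E
test 2 (g=5, s=0) fires B1->T, B4->E, B3->F, B6->T, B9->E, B8->F; hits B1=T, B3=F, B4=E, B6=T, B8=F, B9=E
test 3 (g=5, s=10) fires B1->F, B2->F, B4->E, B3->F, B6->F, B7->T, B9->E, B8->T, B10->T, B9->E, B8->T, B10->T, B9->E, B8->T, ...; hits B1=F, B2=F, B3=F, B4=E, B6=F, B7=T, B8=T, B8=F, B9=S, B9=E, B10=T, B10=F
test 4 (g=0, s=0) fires B1->T, B4->E, B3->F, B6->T, B9->E, B8->F; hits B1=T, B3=F, B4=E, B6=T, B8=F, B9=E
test 5 (g=6, s=9) fires B1->F, B2->F, B4->E, B3->F, B6->F, B7->T, B9->E, B8->T, B10->T, B9->E, B8->T, B10->T, B9->E, B8->T, ...; hits B1=F, B2=F, B3=F, B4=E, B6=F, B7=T, B8=T, B8=F, B9=S, B9=E, B10=T, B10=F
test 6 (g=3, s=9) fires B1->T, B4->E, B3->T, B5->T, B4->E, B3->F, B6->T, B9->E, B8->T, B10->T, B9->E, B8->T, B10->F, B9->E, ...; hits B1=T, B3=T, B3=F, B4=E, B5=T, B6=T, B8=T, B8=F, B9=S, B9=E, B10=T, B10=F
test 7 (g=3, s=2) fires B1->T, B4->E, B3->T, B5->F, B4->E, B3->F, B6->T, B9->E, B8->F; hits B1=T, B3=T, B3=F, B4=E, B5=F, B6=T, B8=F, B9=E
test 8 (g=4, s=9) fires B1->T, B4->E, B3->F, B6->T, B9->E, B8->T, B10->T, B9->E, B8->T, B10->F, B9->E, B8->T, B10->F, B9->S, ...; hits B1=T, B3=F, B4=E, B6=T, B8=T, B8=F, B9=S, B9=E, B10=T, B10=F
the full pool covers 17 outcomes: B1=T, B1=F, B2=F, B3=T, B3=F, B4=E, B5=T, B5=F, B6=T, B6=F, B7=T, B8=T, B8=F, B9=S, B9=E, B10=T, B10=F
size 1 is not enough: best union over all size-1 subsets is 12/17
size 2 is not enough: best union over all size-2 subsets is 16/17
inputs {3, 6, 7} (size 3) cover everything; no size-3 subset with a lexicographically smaller index list covers all 17

Answer: 3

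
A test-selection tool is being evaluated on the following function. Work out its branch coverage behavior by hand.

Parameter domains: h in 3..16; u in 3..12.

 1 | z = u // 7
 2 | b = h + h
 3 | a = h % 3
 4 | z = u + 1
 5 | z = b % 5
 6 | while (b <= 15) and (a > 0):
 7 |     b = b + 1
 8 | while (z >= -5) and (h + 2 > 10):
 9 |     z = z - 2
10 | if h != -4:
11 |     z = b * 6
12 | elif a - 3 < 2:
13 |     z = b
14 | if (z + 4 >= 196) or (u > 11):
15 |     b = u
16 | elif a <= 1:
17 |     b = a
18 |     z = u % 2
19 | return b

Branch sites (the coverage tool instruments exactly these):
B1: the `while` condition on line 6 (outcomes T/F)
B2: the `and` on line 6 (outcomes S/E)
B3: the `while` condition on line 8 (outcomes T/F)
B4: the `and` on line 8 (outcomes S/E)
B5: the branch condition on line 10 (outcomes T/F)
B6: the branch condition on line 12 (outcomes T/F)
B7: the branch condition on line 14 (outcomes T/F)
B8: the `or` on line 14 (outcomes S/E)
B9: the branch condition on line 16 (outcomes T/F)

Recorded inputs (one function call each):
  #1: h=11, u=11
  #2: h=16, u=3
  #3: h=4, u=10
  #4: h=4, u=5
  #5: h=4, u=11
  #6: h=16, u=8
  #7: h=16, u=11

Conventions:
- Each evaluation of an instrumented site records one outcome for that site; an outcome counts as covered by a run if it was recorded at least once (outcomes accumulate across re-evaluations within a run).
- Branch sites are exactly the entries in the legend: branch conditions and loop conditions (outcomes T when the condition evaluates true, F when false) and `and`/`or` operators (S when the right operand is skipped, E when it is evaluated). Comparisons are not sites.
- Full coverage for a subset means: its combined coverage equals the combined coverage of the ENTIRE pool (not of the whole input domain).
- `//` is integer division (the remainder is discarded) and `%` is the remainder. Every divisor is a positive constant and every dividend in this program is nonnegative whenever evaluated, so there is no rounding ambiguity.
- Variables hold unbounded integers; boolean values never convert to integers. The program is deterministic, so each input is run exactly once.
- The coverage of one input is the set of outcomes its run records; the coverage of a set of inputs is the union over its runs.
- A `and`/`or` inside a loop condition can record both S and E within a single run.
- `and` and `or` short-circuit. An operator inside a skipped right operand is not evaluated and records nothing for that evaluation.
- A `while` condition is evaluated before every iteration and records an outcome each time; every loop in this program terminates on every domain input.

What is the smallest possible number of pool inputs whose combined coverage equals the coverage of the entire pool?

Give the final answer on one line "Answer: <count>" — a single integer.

test 1 (h=11, u=11) hits B1=F, B2=S, B3=T, B3=F, B4=S, B4=E, B5=T, B7=F, B8=E, B9=F
test 2 (h=16, u=3) hits B1=F, B2=S, B3=T, B3=F, B4=S, B4=E, B5=T, B7=T, B8=S
test 3 (h=4, u=10) hits B1=T, B1=F, B2=S, B2=E, B3=F, B4=E, B5=T, B7=F, B8=E, B9=T
test 4 (h=4, u=5) hits B1=T, B1=F, B2=S, B2=E, B3=F, B4=E, B5=T, B7=F, B8=E, B9=T
test 5 (h=4, u=11) hits B1=T, B1=F, B2=S, B2=E, B3=F, B4=E, B5=T, B7=F, B8=E, B9=T
test 6 (h=16, u=8) hits B1=F, B2=S, B3=T, B3=F, B4=S, B4=E, B5=T, B7=T, B8=S
test 7 (h=16, u=11) hits B1=F, B2=S, B3=T, B3=F, B4=S, B4=E, B5=T, B7=T, B8=S
together the pool reaches 15 outcomes: B1=T, B1=F, B2=S, B2=E, B3=T, B3=F, B4=S, B4=E, B5=T, B7=T, B7=F, B8=S, B8=E, B9=T, B9=F
no size-1 subset reaches all 15 outcomes (best union: 10/15)
no size-2 subset reaches all 15 outcomes (best union: 14/15)
inputs {1, 2, 3} (size 3) cover everything; no size-3 subset with a lexicographically smaller index list covers all 15

Answer: 3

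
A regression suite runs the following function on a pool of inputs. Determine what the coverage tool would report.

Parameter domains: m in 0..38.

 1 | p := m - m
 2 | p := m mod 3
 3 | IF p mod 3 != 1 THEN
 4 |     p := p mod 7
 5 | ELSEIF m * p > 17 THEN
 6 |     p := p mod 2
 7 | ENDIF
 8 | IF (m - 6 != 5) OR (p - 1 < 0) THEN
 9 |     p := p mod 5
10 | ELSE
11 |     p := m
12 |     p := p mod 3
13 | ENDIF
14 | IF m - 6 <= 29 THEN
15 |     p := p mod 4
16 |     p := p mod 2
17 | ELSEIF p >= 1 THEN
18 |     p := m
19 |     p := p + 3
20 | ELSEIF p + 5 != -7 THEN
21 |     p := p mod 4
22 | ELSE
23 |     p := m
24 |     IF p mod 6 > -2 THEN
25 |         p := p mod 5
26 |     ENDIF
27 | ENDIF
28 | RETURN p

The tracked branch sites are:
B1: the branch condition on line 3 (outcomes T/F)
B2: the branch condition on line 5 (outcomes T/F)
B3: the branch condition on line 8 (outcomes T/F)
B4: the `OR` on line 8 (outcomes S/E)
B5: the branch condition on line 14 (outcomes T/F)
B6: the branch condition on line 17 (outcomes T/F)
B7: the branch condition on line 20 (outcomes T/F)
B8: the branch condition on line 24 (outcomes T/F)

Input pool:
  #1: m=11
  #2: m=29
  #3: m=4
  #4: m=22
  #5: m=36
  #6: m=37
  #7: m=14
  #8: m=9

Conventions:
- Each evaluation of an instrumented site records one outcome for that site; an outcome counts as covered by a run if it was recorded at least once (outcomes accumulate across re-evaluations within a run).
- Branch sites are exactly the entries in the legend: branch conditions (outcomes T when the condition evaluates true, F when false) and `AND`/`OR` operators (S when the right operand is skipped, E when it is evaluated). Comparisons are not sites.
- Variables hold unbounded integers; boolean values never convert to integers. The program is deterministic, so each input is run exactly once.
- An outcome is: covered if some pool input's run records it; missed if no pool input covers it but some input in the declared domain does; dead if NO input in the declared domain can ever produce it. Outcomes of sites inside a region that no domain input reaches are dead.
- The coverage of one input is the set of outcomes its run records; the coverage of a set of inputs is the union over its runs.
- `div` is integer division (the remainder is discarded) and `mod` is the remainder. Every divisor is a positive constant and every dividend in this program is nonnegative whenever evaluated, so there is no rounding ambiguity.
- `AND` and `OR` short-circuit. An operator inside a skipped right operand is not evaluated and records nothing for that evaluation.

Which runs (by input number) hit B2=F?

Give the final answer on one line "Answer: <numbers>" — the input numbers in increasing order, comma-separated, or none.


input #1 (m=11): misses B2=F
input #2 (m=29): misses B2=F
input #3 (m=4): covers B2=F
input #4 (m=22): misses B2=F
input #5 (m=36): misses B2=F
input #6 (m=37): misses B2=F
input #7 (m=14): misses B2=F
input #8 (m=9): misses B2=F
Answer: 3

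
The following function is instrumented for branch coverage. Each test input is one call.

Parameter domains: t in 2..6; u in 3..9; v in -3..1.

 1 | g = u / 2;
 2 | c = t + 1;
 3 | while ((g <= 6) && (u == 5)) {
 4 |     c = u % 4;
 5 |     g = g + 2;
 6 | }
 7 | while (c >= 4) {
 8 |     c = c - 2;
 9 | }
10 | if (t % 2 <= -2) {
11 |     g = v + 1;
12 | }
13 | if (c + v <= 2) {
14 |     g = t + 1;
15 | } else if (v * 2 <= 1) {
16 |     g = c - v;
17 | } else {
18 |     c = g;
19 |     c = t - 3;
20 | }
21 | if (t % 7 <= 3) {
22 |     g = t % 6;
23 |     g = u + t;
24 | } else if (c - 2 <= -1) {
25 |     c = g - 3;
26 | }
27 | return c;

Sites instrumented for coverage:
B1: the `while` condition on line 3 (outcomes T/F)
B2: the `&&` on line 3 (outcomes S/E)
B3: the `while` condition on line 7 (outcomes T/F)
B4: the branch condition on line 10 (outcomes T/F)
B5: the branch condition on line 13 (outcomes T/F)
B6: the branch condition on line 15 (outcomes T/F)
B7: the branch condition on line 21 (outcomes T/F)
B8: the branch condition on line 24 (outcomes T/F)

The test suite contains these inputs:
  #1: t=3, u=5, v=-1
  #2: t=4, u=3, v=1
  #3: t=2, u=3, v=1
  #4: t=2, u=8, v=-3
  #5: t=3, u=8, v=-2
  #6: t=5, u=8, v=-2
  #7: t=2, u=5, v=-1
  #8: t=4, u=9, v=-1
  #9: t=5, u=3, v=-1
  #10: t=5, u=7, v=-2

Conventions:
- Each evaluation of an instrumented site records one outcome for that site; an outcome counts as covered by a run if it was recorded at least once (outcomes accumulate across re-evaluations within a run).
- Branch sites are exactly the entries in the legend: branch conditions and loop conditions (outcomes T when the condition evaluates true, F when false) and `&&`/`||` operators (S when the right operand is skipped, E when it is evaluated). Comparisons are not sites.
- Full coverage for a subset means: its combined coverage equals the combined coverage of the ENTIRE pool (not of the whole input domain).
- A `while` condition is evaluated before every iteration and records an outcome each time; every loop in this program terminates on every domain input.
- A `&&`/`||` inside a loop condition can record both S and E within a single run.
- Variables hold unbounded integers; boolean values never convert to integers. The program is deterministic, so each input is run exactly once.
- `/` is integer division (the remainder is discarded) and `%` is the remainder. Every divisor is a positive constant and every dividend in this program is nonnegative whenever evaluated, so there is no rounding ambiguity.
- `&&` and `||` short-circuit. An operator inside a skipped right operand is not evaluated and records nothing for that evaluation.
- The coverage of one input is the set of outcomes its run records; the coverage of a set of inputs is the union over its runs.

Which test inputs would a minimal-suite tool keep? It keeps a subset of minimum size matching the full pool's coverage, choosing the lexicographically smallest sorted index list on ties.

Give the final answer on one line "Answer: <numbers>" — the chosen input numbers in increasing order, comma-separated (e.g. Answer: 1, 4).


#1 (t=3, u=5, v=-1) -> B2->E, B1->T, B2->E, B1->T, B2->E, B1->T, B2->S, B1->F, B3->F, B4->F, B5->T, B7->T; covered: B1=T, B1=F, B2=S, B2=E, B3=F, B4=F, B5=T, B7=T
#2 (t=4, u=3, v=1) -> B2->E, B1->F, B3->T, B3->F, B4->F, B5->F, B6->F, B7->F, B8->T; covered: B1=F, B2=E, B3=T, B3=F, B4=F, B5=F, B6=F, B7=F, B8=T
#3 (t=2, u=3, v=1) -> B2->E, B1->F, B3->F, B4->F, B5->F, B6->F, B7->T; covered: B1=F, B2=E, B3=F, B4=F, B5=F, B6=F, B7=T
#4 (t=2, u=8, v=-3) -> B2->E, B1->F, B3->F, B4->F, B5->T, B7->T; covered: B1=F, B2=E, B3=F, B4=F, B5=T, B7=T
#5 (t=3, u=8, v=-2) -> B2->E, B1->F, B3->T, B3->F, B4->F, B5->T, B7->T; covered: B1=F, B2=E, B3=T, B3=F, B4=F, B5=T, B7=T
#6 (t=5, u=8, v=-2) -> B2->E, B1->F, B3->T, B3->T, B3->F, B4->F, B5->T, B7->F, B8->F; covered: B1=F, B2=E, B3=T, B3=F, B4=F, B5=T, B7=F, B8=F
#7 (t=2, u=5, v=-1) -> B2->E, B1->T, B2->E, B1->T, B2->E, B1->T, B2->S, B1->F, B3->F, B4->F, B5->T, B7->T; covered: B1=T, B1=F, B2=S, B2=E, B3=F, B4=F, B5=T, B7=T
#8 (t=4, u=9, v=-1) -> B2->E, B1->F, B3->T, B3->F, B4->F, B5->T, B7->F, B8->F; covered: B1=F, B2=E, B3=T, B3=F, B4=F, B5=T, B7=F, B8=F
#9 (t=5, u=3, v=-1) -> B2->E, B1->F, B3->T, B3->T, B3->F, B4->F, B5->T, B7->F, B8->F; covered: B1=F, B2=E, B3=T, B3=F, B4=F, B5=T, B7=F, B8=F
#10 (t=5, u=7, v=-2) -> B2->E, B1->F, B3->T, B3->T, B3->F, B4->F, B5->T, B7->F, B8->F; covered: B1=F, B2=E, B3=T, B3=F, B4=F, B5=T, B7=F, B8=F
pool-wide coverage (14 outcomes): B1=T, B1=F, B2=S, B2=E, B3=T, B3=F, B4=F, B5=T, B5=F, B6=F, B7=T, B7=F, B8=T, B8=F
checked all size-1 subsets: none covers 14 outcomes (max 9/14)
checked all size-2 subsets: none covers 14 outcomes (max 13/14)
inputs {1, 2, 6} (size 3) cover everything; no size-3 subset with a lexicographically smaller index list covers all 14
Answer: 1, 2, 6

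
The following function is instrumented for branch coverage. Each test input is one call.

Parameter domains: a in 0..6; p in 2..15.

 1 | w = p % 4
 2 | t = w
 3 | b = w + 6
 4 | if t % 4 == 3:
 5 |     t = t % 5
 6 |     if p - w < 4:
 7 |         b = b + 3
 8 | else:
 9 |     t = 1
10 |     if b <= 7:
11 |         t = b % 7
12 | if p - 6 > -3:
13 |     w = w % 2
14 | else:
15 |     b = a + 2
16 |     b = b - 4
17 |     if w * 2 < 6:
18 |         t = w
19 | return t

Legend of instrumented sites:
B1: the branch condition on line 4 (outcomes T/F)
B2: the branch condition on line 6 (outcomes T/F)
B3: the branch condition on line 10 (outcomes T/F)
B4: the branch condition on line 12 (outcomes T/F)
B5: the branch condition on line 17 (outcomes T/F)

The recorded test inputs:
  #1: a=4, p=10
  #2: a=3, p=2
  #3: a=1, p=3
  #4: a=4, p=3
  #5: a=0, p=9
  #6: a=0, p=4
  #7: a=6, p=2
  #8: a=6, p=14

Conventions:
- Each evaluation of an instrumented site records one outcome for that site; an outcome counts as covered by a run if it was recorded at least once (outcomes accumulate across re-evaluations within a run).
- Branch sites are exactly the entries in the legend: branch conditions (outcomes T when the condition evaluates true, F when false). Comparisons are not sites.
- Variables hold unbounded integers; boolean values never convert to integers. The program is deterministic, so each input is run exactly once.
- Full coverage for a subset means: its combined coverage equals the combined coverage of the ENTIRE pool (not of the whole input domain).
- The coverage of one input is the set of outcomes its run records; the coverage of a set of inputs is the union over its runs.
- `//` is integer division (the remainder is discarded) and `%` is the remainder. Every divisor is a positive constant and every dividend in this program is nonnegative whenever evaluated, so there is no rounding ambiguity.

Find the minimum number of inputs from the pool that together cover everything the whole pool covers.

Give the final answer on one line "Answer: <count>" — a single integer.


test 1 (a=4, p=10) fires B1->F, B3->F, B4->T; hits B1=F, B3=F, B4=T
test 2 (a=3, p=2) fires B1->F, B3->F, B4->F, B5->T; hits B1=F, B3=F, B4=F, B5=T
test 3 (a=1, p=3) fires B1->T, B2->T, B4->F, B5->F; hits B1=T, B2=T, B4=F, B5=F
test 4 (a=4, p=3) fires B1->T, B2->T, B4->F, B5->F; hits B1=T, B2=T, B4=F, B5=F
test 5 (a=0, p=9) fires B1->F, B3->T, B4->T; hits B1=F, B3=T, B4=T
test 6 (a=0, p=4) fires B1->F, B3->T, B4->T; hits B1=F, B3=T, B4=T
test 7 (a=6, p=2) fires B1->F, B3->F, B4->F, B5->T; hits B1=F, B3=F, B4=F, B5=T
test 8 (a=6, p=14) fires B1->F, B3->F, B4->T; hits B1=F, B3=F, B4=T
the full pool covers 9 outcomes: B1=T, B1=F, B2=T, B3=T, B3=F, B4=T, B4=F, B5=T, B5=F
checked all size-1 subsets: none covers 9 outcomes (max 4/9)
checked all size-2 subsets: none covers 9 outcomes (max 7/9)
size 3: inputs {2, 3, 5} cover all 9 outcomes, and no lexicographically smaller subset of this size does
Answer: 3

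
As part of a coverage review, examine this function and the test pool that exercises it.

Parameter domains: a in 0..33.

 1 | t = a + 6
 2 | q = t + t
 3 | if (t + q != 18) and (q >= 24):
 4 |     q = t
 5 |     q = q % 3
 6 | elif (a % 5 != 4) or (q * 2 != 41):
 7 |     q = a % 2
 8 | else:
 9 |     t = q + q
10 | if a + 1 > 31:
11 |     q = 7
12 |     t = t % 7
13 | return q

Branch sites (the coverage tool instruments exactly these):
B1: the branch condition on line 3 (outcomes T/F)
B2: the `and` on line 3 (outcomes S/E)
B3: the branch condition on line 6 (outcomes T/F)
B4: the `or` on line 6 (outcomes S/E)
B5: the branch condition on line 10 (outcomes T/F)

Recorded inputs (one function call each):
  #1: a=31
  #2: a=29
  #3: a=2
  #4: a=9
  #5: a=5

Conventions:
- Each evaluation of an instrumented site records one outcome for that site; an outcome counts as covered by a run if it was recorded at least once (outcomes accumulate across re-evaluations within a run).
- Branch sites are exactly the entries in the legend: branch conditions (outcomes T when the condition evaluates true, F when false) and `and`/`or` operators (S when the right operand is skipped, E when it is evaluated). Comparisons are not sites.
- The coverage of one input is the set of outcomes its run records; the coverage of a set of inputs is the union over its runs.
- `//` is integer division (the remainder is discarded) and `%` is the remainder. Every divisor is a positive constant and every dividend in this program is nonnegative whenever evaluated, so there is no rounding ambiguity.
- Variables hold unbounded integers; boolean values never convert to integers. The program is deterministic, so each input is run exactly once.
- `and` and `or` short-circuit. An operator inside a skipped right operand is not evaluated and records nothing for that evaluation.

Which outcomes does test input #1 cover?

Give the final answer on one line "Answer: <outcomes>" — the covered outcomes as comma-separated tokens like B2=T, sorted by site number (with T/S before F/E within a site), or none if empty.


Tracing the run of input #1 (a=31):
  B2->E, B1->T, B5->T
as a set, this run covers: B1=T, B2=E, B5=T
Answer: B1=T, B2=E, B5=T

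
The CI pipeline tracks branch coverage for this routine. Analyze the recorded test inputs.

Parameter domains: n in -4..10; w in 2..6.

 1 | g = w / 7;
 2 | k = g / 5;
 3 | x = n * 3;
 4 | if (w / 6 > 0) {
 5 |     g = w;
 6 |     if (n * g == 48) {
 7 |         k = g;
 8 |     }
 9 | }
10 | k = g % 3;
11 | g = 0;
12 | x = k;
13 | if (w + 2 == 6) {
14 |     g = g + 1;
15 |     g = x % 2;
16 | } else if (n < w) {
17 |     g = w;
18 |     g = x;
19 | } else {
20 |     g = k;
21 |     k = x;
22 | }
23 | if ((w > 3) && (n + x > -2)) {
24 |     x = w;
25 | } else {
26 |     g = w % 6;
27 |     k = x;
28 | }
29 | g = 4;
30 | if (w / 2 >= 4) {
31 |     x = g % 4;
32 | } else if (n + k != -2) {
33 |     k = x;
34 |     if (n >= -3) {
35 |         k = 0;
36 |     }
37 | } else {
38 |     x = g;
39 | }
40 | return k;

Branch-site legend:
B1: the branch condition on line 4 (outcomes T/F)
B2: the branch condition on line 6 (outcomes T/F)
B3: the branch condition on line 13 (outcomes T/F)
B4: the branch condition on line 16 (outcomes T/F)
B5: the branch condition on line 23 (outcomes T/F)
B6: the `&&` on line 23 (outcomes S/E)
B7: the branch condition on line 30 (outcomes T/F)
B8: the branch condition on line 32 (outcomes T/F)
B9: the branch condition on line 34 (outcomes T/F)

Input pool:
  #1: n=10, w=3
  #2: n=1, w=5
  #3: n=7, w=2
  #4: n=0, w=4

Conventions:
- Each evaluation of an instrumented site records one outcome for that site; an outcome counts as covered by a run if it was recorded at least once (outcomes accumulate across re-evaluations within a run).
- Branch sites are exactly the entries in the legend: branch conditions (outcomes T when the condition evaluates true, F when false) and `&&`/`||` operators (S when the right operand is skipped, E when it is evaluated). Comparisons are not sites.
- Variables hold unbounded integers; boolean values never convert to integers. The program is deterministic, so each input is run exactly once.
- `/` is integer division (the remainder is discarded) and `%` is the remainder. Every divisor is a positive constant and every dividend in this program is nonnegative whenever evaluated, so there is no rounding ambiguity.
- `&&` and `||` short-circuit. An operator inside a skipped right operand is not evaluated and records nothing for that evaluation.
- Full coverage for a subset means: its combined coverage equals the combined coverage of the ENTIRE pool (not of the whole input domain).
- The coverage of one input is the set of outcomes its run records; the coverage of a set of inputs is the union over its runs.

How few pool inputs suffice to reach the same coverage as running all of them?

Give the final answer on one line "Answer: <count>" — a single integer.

input #1, n=10, w=3: outcomes B1=F, B3=F, B4=F, B5=F, B6=S, B7=F, B8=T, B9=T
input #2, n=1, w=5: outcomes B1=F, B3=F, B4=T, B5=T, B6=E, B7=F, B8=T, B9=T
input #3, n=7, w=2: outcomes B1=F, B3=F, B4=F, B5=F, B6=S, B7=F, B8=T, B9=T
input #4, n=0, w=4: outcomes B1=F, B3=T, B5=T, B6=E, B7=F, B8=T, B9=T
pool-wide coverage (12 outcomes): B1=F, B3=T, B3=F, B4=T, B4=F, B5=T, B5=F, B6=S, B6=E, B7=F, B8=T, B9=T
every size-1 subset falls short of the 12 outcomes (best: 8/12)
every size-2 subset falls short of the 12 outcomes (best: 11/12)
at size 3, {1, 2, 4} reaches all 12 outcomes; every lexicographically earlier size-3 subset fails

Answer: 3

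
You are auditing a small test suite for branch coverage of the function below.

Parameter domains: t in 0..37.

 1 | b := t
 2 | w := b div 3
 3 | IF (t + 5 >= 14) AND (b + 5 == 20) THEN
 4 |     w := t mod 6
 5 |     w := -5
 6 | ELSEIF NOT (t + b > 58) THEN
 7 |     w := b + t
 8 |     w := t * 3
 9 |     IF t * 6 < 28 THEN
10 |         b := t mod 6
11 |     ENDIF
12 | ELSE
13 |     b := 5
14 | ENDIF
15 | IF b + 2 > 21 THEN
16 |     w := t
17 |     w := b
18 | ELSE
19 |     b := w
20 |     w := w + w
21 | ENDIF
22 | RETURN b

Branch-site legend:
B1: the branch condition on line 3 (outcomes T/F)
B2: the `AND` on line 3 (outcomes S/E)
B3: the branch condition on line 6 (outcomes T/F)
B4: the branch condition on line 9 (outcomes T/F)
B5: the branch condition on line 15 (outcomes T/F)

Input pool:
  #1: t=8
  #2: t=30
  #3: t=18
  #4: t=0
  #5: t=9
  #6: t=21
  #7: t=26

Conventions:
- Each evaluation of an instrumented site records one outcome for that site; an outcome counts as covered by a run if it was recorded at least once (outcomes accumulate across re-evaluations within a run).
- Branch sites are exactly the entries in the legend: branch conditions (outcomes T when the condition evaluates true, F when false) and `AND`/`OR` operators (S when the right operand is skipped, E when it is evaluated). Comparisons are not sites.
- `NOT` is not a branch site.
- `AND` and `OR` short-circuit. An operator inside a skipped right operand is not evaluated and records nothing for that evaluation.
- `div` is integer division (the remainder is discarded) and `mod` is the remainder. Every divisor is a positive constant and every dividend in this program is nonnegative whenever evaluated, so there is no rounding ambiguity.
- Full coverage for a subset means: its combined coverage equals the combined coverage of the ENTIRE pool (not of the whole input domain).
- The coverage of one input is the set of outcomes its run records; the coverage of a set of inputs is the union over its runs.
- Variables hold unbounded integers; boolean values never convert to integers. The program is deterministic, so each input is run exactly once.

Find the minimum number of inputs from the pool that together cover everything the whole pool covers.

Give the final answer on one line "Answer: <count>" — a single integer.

input #1 (t=8): covers B1=F, B2=S, B3=T, B4=F, B5=F
input #2 (t=30): covers B1=F, B2=E, B3=F, B5=F
input #3 (t=18): covers B1=F, B2=E, B3=T, B4=F, B5=F
input #4 (t=0): covers B1=F, B2=S, B3=T, B4=T, B5=F
input #5 (t=9): covers B1=F, B2=E, B3=T, B4=F, B5=F
input #6 (t=21): covers B1=F, B2=E, B3=T, B4=F, B5=T
input #7 (t=26): covers B1=F, B2=E, B3=T, B4=F, B5=T
together the pool reaches 9 outcomes: B1=F, B2=S, B2=E, B3=T, B3=F, B4=T, B4=F, B5=T, B5=F
no size-1 subset reaches all 9 outcomes (best union: 5/9)
no size-2 subset reaches all 9 outcomes (best union: 8/9)
at size 3, {2, 4, 6} reaches all 9 outcomes; every lexicographically earlier size-3 subset fails

Answer: 3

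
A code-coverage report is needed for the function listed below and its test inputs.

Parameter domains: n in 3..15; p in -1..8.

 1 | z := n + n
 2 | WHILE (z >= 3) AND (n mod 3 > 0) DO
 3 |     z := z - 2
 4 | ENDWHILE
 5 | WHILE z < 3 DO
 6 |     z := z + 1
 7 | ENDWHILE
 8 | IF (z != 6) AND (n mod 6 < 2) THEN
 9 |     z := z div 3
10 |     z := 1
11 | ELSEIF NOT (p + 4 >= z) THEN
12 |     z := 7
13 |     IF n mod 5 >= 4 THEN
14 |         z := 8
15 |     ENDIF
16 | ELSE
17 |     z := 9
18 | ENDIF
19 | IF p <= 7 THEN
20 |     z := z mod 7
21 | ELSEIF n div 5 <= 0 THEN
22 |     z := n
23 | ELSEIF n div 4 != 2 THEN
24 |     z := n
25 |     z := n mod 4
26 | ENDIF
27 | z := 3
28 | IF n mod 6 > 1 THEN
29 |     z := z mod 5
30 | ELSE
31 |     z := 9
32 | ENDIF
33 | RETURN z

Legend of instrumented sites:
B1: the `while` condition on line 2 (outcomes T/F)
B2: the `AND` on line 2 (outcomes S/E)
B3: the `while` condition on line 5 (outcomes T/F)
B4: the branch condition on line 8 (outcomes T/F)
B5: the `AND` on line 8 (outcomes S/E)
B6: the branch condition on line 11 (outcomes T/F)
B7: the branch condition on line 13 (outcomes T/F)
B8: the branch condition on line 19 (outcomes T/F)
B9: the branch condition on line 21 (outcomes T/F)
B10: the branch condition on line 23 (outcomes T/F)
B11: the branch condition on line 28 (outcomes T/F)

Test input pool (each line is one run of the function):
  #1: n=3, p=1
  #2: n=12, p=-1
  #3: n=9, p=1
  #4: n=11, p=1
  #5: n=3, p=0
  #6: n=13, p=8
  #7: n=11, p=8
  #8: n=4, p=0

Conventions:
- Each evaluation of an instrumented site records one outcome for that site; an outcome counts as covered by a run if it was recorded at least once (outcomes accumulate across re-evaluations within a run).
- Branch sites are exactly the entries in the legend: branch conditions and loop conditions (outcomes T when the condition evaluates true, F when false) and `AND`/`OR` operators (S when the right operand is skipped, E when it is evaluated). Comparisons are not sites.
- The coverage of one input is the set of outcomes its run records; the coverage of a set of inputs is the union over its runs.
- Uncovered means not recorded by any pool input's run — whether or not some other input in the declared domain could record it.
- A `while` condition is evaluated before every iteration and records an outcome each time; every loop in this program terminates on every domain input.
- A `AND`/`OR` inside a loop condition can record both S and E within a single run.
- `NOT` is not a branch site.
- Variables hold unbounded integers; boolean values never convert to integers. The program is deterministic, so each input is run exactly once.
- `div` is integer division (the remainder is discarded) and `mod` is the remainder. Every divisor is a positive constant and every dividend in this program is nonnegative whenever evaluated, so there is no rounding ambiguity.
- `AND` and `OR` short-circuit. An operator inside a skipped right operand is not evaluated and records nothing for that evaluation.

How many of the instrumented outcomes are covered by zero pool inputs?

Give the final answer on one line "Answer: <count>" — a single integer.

input #1, n=3, p=1: events B2->E, B1->F, B3->F, B5->S, B4->F, B6->T, B7->F, B8->T, B11->T; outcomes B1=F, B2=E, B3=F, B4=F, B5=S, B6=T, B7=F, B8=T, B11=T
input #2, n=12, p=-1: events B2->E, B1->F, B3->F, B5->E, B4->T, B8->T, B11->F; outcomes B1=F, B2=E, B3=F, B4=T, B5=E, B8=T, B11=F
input #3, n=9, p=1: events B2->E, B1->F, B3->F, B5->E, B4->F, B6->T, B7->T, B8->T, B11->T; outcomes B1=F, B2=E, B3=F, B4=F, B5=E, B6=T, B7=T, B8=T, B11=T
input #4, n=11, p=1: events B2->E, B1->T, B2->E, B1->T, B2->E, B1->T, B2->E, B1->T, B2->E, B1->T, B2->E, B1->T, B2->E, B1->T, ...; outcomes B1=T, B1=F, B2=S, B2=E, B3=T, B3=F, B4=F, B5=E, B6=F, B8=T, B11=T
input #5, n=3, p=0: events B2->E, B1->F, B3->F, B5->S, B4->F, B6->T, B7->F, B8->T, B11->T; outcomes B1=F, B2=E, B3=F, B4=F, B5=S, B6=T, B7=F, B8=T, B11=T
input #6, n=13, p=8: events B2->E, B1->T, B2->E, B1->T, B2->E, B1->T, B2->E, B1->T, B2->E, B1->T, B2->E, B1->T, B2->E, B1->T, ...; outcomes B1=T, B1=F, B2=S, B2=E, B3=T, B3=F, B4=T, B5=E, B8=F, B9=F, B10=T, B11=F
input #7, n=11, p=8: events B2->E, B1->T, B2->E, B1->T, B2->E, B1->T, B2->E, B1->T, B2->E, B1->T, B2->E, B1->T, B2->E, B1->T, ...; outcomes B1=T, B1=F, B2=S, B2=E, B3=T, B3=F, B4=F, B5=E, B6=F, B8=F, B9=F, B10=F, B11=T
input #8, n=4, p=0: events B2->E, B1->T, B2->E, B1->T, B2->E, B1->T, B2->S, B1->F, B3->T, B3->F, B5->E, B4->F, B6->F, B8->T, ...; outcomes B1=T, B1=F, B2=S, B2=E, B3=T, B3=F, B4=F, B5=E, B6=F, B8=T, B11=T
union over the pool: B1=T, B1=F, B2=S, B2=E, B3=T, B3=F, B4=T, B4=F, B5=S, B5=E, B6=T, B6=F, B7=T, B7=F, B8=T, B8=F, B9=F, B10=T, B10=F, B11=T, B11=F
uncovered (1 of 22): B9=T

Answer: 1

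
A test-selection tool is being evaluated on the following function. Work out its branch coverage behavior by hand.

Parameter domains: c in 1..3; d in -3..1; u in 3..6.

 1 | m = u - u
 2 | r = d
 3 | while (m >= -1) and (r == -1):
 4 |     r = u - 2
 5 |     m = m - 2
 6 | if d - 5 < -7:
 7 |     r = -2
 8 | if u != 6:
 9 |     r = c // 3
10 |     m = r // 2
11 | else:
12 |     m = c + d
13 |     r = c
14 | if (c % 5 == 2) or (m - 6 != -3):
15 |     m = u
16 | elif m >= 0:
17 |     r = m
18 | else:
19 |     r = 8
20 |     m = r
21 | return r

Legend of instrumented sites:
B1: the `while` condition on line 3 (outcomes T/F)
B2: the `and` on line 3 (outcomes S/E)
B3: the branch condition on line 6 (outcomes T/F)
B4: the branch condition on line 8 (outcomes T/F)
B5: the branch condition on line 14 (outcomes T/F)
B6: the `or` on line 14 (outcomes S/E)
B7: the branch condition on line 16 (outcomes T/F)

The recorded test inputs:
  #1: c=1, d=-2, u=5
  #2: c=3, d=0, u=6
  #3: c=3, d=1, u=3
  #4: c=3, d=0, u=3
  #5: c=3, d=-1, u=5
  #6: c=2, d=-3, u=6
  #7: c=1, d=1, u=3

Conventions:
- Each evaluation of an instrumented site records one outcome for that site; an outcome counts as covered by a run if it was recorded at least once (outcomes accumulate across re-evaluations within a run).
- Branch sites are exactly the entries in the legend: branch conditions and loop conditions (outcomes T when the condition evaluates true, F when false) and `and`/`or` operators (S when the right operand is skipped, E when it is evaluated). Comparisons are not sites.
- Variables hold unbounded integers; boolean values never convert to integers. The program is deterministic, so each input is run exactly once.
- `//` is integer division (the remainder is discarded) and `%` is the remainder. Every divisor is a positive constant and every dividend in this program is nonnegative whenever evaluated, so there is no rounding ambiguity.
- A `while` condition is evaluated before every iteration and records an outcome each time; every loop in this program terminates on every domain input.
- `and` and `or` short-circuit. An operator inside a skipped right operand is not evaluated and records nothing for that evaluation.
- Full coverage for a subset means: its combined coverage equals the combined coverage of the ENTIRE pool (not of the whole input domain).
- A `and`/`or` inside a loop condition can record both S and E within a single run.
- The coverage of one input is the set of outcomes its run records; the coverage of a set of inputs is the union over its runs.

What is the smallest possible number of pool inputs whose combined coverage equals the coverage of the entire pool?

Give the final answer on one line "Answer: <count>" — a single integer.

test 1 (c=1, d=-2, u=5) hits B1=F, B2=E, B3=F, B4=T, B5=T, B6=E
test 2 (c=3, d=0, u=6) hits B1=F, B2=E, B3=F, B4=F, B5=F, B6=E, B7=T
test 3 (c=3, d=1, u=3) hits B1=F, B2=E, B3=F, B4=T, B5=T, B6=E
test 4 (c=3, d=0, u=3) hits B1=F, B2=E, B3=F, B4=T, B5=T, B6=E
test 5 (c=3, d=-1, u=5) hits B1=T, B1=F, B2=S, B2=E, B3=F, B4=T, B5=T, B6=E
test 6 (c=2, d=-3, u=6) hits B1=F, B2=E, B3=T, B4=F, B5=T, B6=S
test 7 (c=1, d=1, u=3) hits B1=F, B2=E, B3=F, B4=T, B5=T, B6=E
together the pool reaches 13 outcomes: B1=T, B1=F, B2=S, B2=E, B3=T, B3=F, B4=T, B4=F, B5=T, B5=F, B6=S, B6=E, B7=T
every size-1 subset falls short of the 13 outcomes (best: 8/13)
every size-2 subset falls short of the 13 outcomes (best: 11/13)
size 3: inputs {2, 5, 6} cover all 13 outcomes, and no lexicographically smaller subset of this size does

Answer: 3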